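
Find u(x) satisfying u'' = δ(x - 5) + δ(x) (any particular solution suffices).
\frac{|x - 5|}{2} + \frac{|x|}{2}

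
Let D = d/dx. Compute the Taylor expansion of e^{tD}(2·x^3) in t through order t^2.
2 x \left(3 t^{2} + 3 t x + x^{2}\right)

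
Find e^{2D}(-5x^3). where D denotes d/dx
- 5 x^{3} - 30 x^{2} - 60 x - 40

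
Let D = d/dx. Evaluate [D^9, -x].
-9D^{8}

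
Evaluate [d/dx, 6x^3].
18 x^{2}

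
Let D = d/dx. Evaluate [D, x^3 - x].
3 x^{2} - 1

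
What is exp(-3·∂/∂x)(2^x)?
2^{x - 3}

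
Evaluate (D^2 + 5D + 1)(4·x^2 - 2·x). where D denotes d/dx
4 x^{2} + 38 x - 2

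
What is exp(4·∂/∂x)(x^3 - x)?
x^{3} + 12 x^{2} + 47 x + 60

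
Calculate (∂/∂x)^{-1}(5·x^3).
\frac{5 x^{4}}{4}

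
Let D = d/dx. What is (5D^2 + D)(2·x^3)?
6 x \left(x + 10\right)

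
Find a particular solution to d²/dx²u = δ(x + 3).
\frac{|x + 3|}{2}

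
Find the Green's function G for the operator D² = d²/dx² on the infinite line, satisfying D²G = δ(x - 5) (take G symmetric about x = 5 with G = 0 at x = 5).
\frac{|x - 5|}{2}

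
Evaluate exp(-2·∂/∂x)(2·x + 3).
2 x - 1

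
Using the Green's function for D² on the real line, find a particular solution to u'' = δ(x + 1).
\frac{|x + 1|}{2}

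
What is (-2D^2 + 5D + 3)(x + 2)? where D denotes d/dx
3 x + 11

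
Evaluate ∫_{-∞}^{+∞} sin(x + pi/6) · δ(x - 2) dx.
\sin{\left(\frac{\pi}{6} + 2 \right)}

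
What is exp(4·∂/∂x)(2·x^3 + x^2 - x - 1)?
2 x^{3} + 25 x^{2} + 103 x + 139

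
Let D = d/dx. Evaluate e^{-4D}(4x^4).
4 x^{4} - 64 x^{3} + 384 x^{2} - 1024 x + 1024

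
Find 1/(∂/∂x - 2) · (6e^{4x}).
3 e^{4 x}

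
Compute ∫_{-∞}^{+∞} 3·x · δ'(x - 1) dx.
-3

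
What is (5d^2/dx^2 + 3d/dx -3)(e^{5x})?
137 e^{5 x}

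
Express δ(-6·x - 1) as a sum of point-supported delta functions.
\frac{\delta(x + 1/6)}{6}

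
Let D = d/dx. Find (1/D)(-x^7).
- \frac{x^{8}}{8}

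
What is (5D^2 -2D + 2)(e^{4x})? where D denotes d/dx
74 e^{4 x}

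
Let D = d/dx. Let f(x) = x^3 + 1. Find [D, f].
3 x^{2}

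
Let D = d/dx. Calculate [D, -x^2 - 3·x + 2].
- 2 x - 3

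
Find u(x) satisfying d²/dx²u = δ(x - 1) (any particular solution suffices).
\frac{|x - 1|}{2}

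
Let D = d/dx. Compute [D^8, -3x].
-24D^{7}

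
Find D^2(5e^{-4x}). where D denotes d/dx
80 e^{- 4 x}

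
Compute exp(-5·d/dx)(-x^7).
- x^{7} + 35 x^{6} - 525 x^{5} + 4375 x^{4} - 21875 x^{3} + 65625 x^{2} - 109375 x + 78125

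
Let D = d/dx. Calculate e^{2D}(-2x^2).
- 2 x^{2} - 8 x - 8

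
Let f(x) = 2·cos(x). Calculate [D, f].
- 2 \sin{\left(x \right)}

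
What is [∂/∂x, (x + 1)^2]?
2 x + 2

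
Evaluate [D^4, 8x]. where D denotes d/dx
32D^{3}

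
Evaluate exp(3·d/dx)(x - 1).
x + 2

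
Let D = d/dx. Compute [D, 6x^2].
12 x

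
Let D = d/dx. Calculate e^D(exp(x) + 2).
e^{x + 1} + 2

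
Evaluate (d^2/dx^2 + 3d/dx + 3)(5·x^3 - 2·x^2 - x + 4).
15 x^{3} + 39 x^{2} + 15 x + 5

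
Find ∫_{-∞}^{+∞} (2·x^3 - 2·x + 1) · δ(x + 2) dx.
-11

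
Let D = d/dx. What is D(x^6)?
6 x^{5}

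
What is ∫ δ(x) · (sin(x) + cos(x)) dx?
1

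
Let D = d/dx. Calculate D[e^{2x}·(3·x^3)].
x^{2} \left(6 x + 9\right) e^{2 x}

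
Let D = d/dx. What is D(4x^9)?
36 x^{8}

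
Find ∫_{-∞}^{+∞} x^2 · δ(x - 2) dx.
4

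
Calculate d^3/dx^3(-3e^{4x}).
- 192 e^{4 x}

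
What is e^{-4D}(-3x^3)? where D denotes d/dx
- 3 x^{3} + 36 x^{2} - 144 x + 192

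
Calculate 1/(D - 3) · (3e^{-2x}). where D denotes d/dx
- \frac{3 e^{- 2 x}}{5}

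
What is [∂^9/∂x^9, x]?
9\frac{d^{8}}{dx^{8}}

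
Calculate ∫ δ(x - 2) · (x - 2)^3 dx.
0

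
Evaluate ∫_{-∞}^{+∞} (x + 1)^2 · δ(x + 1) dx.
0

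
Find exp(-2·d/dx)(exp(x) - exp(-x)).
- e^{2 - x} + e^{x - 2}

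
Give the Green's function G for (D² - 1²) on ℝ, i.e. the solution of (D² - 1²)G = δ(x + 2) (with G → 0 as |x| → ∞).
-\frac{e^{-|x + 2|}}{2}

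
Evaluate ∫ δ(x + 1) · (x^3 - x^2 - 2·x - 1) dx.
-1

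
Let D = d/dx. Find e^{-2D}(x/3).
\frac{x}{3} - \frac{2}{3}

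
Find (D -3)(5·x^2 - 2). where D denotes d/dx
- 15 x^{2} + 10 x + 6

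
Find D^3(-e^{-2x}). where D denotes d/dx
8 e^{- 2 x}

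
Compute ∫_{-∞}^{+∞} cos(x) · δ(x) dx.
1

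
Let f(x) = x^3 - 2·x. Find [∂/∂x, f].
3 x^{2} - 2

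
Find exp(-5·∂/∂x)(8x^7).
8 x^{7} - 280 x^{6} + 4200 x^{5} - 35000 x^{4} + 175000 x^{3} - 525000 x^{2} + 875000 x - 625000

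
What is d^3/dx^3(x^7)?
210 x^{4}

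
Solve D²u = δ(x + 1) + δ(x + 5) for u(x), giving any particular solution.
\frac{|x + 1|}{2} + \frac{|x + 5|}{2}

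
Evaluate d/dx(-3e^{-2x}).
6 e^{- 2 x}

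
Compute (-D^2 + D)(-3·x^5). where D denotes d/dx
15 x^{3} \left(4 - x\right)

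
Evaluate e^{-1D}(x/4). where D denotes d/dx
\frac{x}{4} - \frac{1}{4}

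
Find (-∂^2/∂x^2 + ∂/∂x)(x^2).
2 x - 2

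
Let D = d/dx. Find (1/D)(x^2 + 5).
\frac{x^{3}}{3} + 5 x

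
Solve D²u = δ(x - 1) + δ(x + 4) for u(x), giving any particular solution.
\frac{|x - 1|}{2} + \frac{|x + 4|}{2}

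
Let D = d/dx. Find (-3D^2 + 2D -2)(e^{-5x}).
- 87 e^{- 5 x}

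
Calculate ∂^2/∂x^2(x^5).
20 x^{3}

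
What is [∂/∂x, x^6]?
6 x^{5}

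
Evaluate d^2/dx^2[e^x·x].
\left(x + 2\right) e^{x}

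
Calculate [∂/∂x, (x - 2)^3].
3 \left(x - 2\right)^{2}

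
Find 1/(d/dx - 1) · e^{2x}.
e^{2 x}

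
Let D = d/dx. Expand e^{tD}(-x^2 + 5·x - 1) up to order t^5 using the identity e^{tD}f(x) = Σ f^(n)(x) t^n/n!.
- t^{2} - t \left(2 x - 5\right) - x^{2} + 5 x - 1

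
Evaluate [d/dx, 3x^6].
18 x^{5}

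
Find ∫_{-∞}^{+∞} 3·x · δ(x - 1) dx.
3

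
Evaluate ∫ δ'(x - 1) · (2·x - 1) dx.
-2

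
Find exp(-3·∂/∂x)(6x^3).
6 x^{3} - 54 x^{2} + 162 x - 162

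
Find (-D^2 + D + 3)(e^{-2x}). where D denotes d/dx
- 3 e^{- 2 x}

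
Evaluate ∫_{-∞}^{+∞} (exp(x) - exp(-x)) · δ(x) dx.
0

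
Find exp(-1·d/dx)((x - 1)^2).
x^{2} - 4 x + 4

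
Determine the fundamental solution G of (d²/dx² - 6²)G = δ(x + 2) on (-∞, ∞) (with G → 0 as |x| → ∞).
-\frac{e^{-6|x + 2|}}{12}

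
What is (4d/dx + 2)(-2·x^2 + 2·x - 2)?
- 4 x^{2} - 12 x + 4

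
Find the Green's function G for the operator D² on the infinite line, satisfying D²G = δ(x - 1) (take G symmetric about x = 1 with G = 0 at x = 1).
\frac{|x - 1|}{2}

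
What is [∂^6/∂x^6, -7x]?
-42\frac{d^{5}}{dx^{5}}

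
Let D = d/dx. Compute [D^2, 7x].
14D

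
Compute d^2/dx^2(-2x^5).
- 40 x^{3}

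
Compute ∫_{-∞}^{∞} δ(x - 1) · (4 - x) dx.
3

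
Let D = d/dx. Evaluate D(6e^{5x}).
30 e^{5 x}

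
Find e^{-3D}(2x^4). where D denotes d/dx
2 x^{4} - 24 x^{3} + 108 x^{2} - 216 x + 162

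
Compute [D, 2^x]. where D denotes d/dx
2^{x} \log{\left(2 \right)}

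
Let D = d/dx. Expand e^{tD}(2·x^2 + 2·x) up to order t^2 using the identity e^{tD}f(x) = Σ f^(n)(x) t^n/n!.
2 t^{2} + 2 t \left(2 x + 1\right) + 2 x^{2} + 2 x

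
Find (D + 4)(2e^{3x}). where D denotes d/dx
14 e^{3 x}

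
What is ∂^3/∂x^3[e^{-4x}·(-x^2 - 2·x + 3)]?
8 \left(8 x^{2} + 4 x - 33\right) e^{- 4 x}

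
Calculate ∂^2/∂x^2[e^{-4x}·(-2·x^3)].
4 x \left(- 8 x^{2} + 12 x - 3\right) e^{- 4 x}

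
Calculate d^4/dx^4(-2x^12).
- 23760 x^{8}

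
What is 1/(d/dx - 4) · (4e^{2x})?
- 2 e^{2 x}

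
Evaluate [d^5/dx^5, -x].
-5\frac{d^{4}}{dx^{4}}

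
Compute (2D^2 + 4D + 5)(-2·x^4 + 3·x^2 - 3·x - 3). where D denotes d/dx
- 10 x^{4} - 32 x^{3} - 33 x^{2} + 9 x - 15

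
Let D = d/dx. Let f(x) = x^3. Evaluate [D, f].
3 x^{2}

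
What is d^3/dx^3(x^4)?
24 x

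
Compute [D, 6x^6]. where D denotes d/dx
36 x^{5}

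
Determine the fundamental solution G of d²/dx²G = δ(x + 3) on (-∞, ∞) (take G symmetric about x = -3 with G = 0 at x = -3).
\frac{|x + 3|}{2}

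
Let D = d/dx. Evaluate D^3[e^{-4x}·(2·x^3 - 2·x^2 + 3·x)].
4 \left(- 32 x^{3} + 104 x^{2} - 132 x + 51\right) e^{- 4 x}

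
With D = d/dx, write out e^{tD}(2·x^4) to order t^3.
2 x \left(4 t^{3} + 6 t^{2} x + 4 t x^{2} + x^{3}\right)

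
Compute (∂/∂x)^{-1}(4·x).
2 x^{2}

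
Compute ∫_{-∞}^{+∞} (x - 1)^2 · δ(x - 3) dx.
4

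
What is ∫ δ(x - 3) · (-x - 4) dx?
-7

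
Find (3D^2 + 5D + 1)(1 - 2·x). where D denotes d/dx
- 2 x - 9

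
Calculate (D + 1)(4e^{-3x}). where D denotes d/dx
- 8 e^{- 3 x}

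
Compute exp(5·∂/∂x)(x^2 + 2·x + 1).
x^{2} + 12 x + 36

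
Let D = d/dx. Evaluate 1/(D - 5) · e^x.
- \frac{e^{x}}{4}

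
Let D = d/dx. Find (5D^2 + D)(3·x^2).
6 x + 30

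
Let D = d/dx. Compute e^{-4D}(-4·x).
16 - 4 x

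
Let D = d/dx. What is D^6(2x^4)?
0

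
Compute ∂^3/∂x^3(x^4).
24 x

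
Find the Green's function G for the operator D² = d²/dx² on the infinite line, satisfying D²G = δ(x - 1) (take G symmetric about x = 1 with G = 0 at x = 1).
\frac{|x - 1|}{2}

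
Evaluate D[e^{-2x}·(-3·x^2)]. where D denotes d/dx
6 x \left(x - 1\right) e^{- 2 x}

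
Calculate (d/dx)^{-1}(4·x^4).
\frac{4 x^{5}}{5}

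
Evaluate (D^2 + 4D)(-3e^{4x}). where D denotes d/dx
- 96 e^{4 x}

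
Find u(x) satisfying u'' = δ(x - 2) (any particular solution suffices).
\frac{|x - 2|}{2}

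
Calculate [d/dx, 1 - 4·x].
-4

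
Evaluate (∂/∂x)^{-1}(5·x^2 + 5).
\frac{5 x^{3}}{3} + 5 x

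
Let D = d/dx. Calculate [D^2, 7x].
14D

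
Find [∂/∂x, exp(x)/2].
\frac{e^{x}}{2}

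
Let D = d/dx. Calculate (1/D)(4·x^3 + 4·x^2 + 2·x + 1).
x^{4} + \frac{4 x^{3}}{3} + x^{2} + x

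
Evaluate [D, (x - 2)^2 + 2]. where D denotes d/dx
2 x - 4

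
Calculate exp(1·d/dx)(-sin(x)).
- \sin{\left(x + 1 \right)}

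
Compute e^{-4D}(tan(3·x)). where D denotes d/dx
\tan{\left(3 x - 12 \right)}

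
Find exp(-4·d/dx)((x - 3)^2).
x^{2} - 14 x + 49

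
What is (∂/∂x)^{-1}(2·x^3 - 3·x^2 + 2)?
\frac{x^{4}}{2} - x^{3} + 2 x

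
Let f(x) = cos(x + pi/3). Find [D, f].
- \sin{\left(x + \frac{\pi}{3} \right)}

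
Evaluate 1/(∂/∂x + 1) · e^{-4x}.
- \frac{e^{- 4 x}}{3}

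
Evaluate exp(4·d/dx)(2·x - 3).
2 x + 5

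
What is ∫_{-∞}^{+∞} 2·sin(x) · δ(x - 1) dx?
2 \sin{\left(1 \right)}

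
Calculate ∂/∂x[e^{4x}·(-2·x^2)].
4 x \left(- 2 x - 1\right) e^{4 x}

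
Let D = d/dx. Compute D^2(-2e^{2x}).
- 8 e^{2 x}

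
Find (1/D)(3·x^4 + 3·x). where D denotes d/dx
\frac{3 x^{5}}{5} + \frac{3 x^{2}}{2}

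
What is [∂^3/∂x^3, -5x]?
-15\frac{d^{2}}{dx^{2}}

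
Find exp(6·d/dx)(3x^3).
3 x^{3} + 54 x^{2} + 324 x + 648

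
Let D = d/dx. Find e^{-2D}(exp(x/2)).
e^{\frac{x}{2} - 1}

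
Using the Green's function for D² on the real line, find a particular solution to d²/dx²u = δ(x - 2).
\frac{|x - 2|}{2}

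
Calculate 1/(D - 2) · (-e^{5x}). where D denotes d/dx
- \frac{e^{5 x}}{3}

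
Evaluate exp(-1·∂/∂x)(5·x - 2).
5 x - 7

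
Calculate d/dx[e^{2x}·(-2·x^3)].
x^{2} \left(- 4 x - 6\right) e^{2 x}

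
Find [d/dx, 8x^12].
96 x^{11}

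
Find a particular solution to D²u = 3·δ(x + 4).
\frac{3|x + 4|}{2}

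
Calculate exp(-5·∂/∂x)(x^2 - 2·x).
x^{2} - 12 x + 35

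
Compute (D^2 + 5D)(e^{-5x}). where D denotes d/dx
0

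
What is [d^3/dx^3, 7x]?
21\frac{d^{2}}{dx^{2}}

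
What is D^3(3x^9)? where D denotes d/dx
1512 x^{6}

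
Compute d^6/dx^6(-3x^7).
- 15120 x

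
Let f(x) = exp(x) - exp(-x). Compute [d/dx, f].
2 \cosh{\left(x \right)}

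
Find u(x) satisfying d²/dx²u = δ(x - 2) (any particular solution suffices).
\frac{|x - 2|}{2}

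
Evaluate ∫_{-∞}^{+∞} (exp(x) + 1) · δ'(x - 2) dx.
- e^{2}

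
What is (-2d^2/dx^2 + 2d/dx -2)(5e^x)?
- 10 e^{x}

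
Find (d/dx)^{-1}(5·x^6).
\frac{5 x^{7}}{7}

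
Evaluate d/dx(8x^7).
56 x^{6}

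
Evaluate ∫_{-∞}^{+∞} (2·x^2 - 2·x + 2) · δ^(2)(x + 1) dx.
4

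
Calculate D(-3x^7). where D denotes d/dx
- 21 x^{6}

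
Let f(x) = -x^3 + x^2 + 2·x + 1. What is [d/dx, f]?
- 3 x^{2} + 2 x + 2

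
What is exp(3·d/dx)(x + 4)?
x + 7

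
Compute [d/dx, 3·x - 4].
3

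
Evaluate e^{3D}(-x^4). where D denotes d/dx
- x^{4} - 12 x^{3} - 54 x^{2} - 108 x - 81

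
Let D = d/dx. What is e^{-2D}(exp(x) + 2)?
e^{x - 2} + 2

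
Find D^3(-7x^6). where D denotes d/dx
- 840 x^{3}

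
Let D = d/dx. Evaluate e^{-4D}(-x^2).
- x^{2} + 8 x - 16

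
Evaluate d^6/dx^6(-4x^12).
- 2661120 x^{6}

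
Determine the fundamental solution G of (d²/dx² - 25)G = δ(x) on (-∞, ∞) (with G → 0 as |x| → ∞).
-\frac{e^{-5|x|}}{10}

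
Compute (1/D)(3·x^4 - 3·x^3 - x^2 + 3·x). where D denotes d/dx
\frac{3 x^{5}}{5} - \frac{3 x^{4}}{4} - \frac{x^{3}}{3} + \frac{3 x^{2}}{2}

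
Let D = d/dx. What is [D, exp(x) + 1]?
e^{x}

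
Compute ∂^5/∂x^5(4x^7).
10080 x^{2}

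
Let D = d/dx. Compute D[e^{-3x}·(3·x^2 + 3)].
3 \left(- 3 x^{2} + 2 x - 3\right) e^{- 3 x}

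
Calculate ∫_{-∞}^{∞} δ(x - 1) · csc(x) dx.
\csc{\left(1 \right)}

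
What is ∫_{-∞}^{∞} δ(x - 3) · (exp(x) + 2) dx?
2 + e^{3}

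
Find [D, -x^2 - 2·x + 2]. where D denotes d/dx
- 2 x - 2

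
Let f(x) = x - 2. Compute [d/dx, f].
1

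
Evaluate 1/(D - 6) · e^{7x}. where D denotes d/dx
e^{7 x}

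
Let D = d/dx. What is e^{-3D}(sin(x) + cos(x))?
\sqrt{2} \cos{\left(- x + \frac{\pi}{4} + 3 \right)}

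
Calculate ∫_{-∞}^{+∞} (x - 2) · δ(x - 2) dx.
0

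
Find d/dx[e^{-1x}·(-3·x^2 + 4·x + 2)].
\left(3 x^{2} - 10 x + 2\right) e^{- x}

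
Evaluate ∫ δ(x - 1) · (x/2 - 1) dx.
- \frac{1}{2}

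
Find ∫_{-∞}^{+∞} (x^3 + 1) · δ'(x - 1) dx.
-3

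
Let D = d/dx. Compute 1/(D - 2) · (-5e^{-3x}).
e^{- 3 x}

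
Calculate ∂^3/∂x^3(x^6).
120 x^{3}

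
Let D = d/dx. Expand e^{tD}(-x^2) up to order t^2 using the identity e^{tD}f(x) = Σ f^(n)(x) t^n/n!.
- t^{2} - 2 t x - x^{2}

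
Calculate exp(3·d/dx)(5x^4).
5 x^{4} + 60 x^{3} + 270 x^{2} + 540 x + 405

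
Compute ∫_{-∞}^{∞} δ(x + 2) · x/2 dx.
-1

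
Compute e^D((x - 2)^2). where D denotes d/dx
x^{2} - 2 x + 1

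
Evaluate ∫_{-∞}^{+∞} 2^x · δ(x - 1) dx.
2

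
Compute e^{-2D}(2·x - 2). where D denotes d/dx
2 x - 6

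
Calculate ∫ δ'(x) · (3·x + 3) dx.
-3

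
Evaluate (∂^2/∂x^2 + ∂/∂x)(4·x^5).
20 x^{3} \left(x + 4\right)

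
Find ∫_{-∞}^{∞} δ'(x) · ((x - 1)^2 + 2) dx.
2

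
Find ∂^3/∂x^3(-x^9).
- 504 x^{6}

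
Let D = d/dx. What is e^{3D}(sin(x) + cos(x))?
\sqrt{2} \sin{\left(x + \frac{\pi}{4} + 3 \right)}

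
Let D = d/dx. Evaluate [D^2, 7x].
14D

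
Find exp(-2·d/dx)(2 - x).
4 - x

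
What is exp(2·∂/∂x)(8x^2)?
8 x^{2} + 32 x + 32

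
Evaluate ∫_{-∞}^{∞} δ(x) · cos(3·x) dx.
1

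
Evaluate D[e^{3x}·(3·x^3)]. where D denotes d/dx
9 x^{2} \left(x + 1\right) e^{3 x}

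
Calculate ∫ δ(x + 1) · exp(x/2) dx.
e^{- \frac{1}{2}}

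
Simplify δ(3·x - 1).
\frac{\delta(x - 1/3)}{3}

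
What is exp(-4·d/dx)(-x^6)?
- x^{6} + 24 x^{5} - 240 x^{4} + 1280 x^{3} - 3840 x^{2} + 6144 x - 4096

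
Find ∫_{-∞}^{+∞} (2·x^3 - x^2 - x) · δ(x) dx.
0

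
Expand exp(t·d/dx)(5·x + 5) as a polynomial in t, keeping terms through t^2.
5 t + 5 x + 5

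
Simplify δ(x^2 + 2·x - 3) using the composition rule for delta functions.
\frac{\delta(x - 1) + \delta(x + 3)}{4}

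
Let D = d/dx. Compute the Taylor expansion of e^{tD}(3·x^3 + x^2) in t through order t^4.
3 t^{3} + t^{2} \left(9 x + 1\right) + t x \left(9 x + 2\right) + 3 x^{3} + x^{2}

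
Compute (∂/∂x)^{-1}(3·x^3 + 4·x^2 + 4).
\frac{3 x^{4}}{4} + \frac{4 x^{3}}{3} + 4 x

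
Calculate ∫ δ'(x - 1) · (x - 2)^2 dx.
2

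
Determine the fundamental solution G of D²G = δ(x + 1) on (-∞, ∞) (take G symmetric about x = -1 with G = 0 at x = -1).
\frac{|x + 1|}{2}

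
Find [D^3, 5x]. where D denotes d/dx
15D^{2}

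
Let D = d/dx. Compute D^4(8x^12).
95040 x^{8}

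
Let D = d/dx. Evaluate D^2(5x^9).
360 x^{7}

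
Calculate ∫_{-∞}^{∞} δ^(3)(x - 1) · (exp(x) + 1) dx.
- e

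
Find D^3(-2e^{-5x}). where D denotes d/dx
250 e^{- 5 x}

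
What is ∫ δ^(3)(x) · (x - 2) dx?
0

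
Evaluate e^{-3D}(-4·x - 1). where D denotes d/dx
11 - 4 x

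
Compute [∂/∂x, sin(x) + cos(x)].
- \sin{\left(x \right)} + \cos{\left(x \right)}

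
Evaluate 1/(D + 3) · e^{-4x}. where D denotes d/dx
- e^{- 4 x}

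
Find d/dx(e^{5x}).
5 e^{5 x}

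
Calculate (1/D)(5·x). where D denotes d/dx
\frac{5 x^{2}}{2}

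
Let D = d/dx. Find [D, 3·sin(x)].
3 \cos{\left(x \right)}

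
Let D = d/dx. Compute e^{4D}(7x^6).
7 x^{6} + 168 x^{5} + 1680 x^{4} + 8960 x^{3} + 26880 x^{2} + 43008 x + 28672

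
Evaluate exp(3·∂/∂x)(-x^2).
- x^{2} - 6 x - 9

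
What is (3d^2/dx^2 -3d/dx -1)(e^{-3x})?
35 e^{- 3 x}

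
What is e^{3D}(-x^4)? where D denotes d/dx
- x^{4} - 12 x^{3} - 54 x^{2} - 108 x - 81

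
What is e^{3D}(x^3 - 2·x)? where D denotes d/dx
x^{3} + 9 x^{2} + 25 x + 21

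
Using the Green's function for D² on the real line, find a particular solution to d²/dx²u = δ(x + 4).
\frac{|x + 4|}{2}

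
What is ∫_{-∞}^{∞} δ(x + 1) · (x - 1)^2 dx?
4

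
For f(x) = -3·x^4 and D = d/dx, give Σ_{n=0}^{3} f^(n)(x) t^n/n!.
3 x \left(- 4 t^{3} - 6 t^{2} x - 4 t x^{2} - x^{3}\right)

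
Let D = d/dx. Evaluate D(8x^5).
40 x^{4}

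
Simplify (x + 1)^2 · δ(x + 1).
0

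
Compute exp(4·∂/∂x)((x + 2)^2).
x^{2} + 12 x + 36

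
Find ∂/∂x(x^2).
2 x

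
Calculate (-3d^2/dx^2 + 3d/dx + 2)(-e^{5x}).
58 e^{5 x}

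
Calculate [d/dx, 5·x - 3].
5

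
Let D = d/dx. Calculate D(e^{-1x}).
- e^{- x}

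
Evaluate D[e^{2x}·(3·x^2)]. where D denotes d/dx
6 x \left(x + 1\right) e^{2 x}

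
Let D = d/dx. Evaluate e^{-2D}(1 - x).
3 - x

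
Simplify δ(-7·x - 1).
\frac{\delta(x + 1/7)}{7}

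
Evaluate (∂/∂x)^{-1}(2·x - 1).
x^{2} - x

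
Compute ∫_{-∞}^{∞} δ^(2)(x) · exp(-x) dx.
1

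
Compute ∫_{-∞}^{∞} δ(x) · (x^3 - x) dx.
0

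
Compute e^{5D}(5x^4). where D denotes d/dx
5 x^{4} + 100 x^{3} + 750 x^{2} + 2500 x + 3125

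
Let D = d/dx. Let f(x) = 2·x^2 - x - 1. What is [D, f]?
4 x - 1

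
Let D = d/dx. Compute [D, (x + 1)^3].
3 \left(x + 1\right)^{2}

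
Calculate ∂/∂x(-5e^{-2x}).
10 e^{- 2 x}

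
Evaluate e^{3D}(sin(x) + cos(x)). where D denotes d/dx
\sqrt{2} \sin{\left(x + \frac{\pi}{4} + 3 \right)}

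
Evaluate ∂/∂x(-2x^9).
- 18 x^{8}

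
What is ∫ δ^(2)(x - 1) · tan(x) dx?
2 \tan{\left(1 \right)} + 2 \tan^{3}{\left(1 \right)}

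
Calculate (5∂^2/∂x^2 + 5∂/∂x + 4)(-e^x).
- 14 e^{x}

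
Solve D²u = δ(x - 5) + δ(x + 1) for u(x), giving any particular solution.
\frac{|x - 5|}{2} + \frac{|x + 1|}{2}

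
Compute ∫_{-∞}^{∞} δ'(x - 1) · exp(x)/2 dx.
- \frac{e}{2}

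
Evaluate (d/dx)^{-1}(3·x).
\frac{3 x^{2}}{2}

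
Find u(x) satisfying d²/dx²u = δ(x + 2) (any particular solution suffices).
\frac{|x + 2|}{2}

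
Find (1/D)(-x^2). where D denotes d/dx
- \frac{x^{3}}{3}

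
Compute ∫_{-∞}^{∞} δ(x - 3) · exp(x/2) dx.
e^{\frac{3}{2}}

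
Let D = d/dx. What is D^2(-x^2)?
-2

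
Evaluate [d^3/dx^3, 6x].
18\frac{d^{2}}{dx^{2}}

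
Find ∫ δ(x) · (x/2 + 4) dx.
4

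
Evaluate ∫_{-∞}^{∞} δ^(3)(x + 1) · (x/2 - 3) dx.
0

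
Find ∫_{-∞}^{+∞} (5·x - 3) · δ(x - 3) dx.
12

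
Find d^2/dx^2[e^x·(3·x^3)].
3 x \left(x^{2} + 6 x + 6\right) e^{x}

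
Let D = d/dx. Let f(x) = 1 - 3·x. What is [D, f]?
-3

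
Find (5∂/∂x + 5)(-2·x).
- 10 x - 10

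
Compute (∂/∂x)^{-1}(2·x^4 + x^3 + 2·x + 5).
\frac{2 x^{5}}{5} + \frac{x^{4}}{4} + x^{2} + 5 x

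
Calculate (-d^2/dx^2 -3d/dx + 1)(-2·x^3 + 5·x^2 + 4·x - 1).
- 2 x^{3} + 23 x^{2} - 14 x - 23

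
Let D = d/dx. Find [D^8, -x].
-8D^{7}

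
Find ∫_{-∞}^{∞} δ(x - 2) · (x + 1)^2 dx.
9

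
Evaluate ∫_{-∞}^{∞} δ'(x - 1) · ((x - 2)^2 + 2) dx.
2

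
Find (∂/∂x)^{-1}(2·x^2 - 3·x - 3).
\frac{2 x^{3}}{3} - \frac{3 x^{2}}{2} - 3 x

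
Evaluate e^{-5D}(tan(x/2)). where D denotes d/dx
\tan{\left(\frac{x}{2} - \frac{5}{2} \right)}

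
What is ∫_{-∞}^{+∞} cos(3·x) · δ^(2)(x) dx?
-9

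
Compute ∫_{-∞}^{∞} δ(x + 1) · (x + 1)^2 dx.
0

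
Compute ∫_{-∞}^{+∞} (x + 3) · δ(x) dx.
3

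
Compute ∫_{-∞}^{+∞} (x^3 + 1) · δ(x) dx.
1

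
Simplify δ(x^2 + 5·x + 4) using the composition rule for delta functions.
\frac{\delta(x + 4) + \delta(x + 1)}{3}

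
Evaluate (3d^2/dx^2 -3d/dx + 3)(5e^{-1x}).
45 e^{- x}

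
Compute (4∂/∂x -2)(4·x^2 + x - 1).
- 8 x^{2} + 30 x + 6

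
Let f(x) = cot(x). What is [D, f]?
- \frac{1}{\sin^{2}{\left(x \right)}}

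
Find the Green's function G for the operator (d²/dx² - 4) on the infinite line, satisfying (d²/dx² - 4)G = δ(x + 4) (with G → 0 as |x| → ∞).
-\frac{e^{-2|x + 4|}}{4}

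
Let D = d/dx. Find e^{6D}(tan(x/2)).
\tan{\left(\frac{x}{2} + 3 \right)}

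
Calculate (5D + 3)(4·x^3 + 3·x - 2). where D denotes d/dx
12 x^{3} + 60 x^{2} + 9 x + 9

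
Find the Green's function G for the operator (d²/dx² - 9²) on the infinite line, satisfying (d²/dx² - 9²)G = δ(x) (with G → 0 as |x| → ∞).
-\frac{e^{-9|x|}}{18}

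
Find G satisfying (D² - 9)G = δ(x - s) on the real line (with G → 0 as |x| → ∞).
-\frac{e^{-3|x-s|}}{6}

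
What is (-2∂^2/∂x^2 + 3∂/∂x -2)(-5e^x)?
5 e^{x}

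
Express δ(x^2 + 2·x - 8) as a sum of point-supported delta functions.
\frac{\delta(x - 2) + \delta(x + 4)}{6}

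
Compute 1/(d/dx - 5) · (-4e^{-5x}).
\frac{2 e^{- 5 x}}{5}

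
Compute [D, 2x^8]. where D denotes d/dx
16 x^{7}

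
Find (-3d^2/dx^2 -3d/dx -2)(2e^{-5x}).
- 124 e^{- 5 x}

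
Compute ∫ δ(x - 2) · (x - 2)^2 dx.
0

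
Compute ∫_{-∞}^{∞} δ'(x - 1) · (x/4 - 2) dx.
- \frac{1}{4}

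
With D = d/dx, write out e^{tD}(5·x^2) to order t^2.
5 t^{2} + 10 t x + 5 x^{2}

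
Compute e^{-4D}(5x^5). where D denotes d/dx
5 x^{5} - 100 x^{4} + 800 x^{3} - 3200 x^{2} + 6400 x - 5120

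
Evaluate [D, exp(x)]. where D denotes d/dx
e^{x}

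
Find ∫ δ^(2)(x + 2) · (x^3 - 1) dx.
-12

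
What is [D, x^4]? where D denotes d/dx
4 x^{3}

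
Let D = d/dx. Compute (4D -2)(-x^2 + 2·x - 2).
2 x^{2} - 12 x + 12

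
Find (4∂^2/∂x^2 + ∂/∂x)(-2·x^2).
- 4 x - 16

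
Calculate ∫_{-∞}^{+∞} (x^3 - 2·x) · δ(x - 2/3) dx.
- \frac{28}{27}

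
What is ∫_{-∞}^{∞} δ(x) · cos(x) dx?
1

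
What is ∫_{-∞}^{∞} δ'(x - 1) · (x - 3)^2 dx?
4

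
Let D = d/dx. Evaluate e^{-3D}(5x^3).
5 x^{3} - 45 x^{2} + 135 x - 135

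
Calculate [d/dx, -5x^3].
- 15 x^{2}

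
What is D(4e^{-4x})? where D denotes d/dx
- 16 e^{- 4 x}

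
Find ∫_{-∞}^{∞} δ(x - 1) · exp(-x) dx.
e^{-1}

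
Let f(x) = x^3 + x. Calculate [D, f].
3 x^{2} + 1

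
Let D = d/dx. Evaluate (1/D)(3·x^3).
\frac{3 x^{4}}{4}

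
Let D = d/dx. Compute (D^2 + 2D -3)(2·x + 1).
1 - 6 x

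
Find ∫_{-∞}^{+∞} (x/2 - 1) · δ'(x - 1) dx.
- \frac{1}{2}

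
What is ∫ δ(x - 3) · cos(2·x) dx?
\cos{\left(6 \right)}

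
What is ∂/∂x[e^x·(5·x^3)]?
5 x^{2} \left(x + 3\right) e^{x}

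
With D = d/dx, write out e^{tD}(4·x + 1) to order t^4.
4 t + 4 x + 1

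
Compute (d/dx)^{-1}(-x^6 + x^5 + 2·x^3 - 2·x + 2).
- \frac{x^{7}}{7} + \frac{x^{6}}{6} + \frac{x^{4}}{2} - x^{2} + 2 x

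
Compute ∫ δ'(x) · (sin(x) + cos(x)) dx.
-1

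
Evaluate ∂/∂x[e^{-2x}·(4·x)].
4 \left(1 - 2 x\right) e^{- 2 x}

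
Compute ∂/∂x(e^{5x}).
5 e^{5 x}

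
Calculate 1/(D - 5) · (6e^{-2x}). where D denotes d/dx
- \frac{6 e^{- 2 x}}{7}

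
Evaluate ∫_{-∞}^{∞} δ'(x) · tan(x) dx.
-1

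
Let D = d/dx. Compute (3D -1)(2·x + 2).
4 - 2 x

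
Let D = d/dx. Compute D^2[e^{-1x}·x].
\left(x - 2\right) e^{- x}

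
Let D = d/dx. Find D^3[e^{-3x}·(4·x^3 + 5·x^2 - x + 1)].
3 \left(- 36 x^{3} + 63 x^{2} + 27 x - 40\right) e^{- 3 x}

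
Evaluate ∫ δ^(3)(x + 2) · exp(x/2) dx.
- \frac{1}{8 e}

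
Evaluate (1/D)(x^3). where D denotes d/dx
\frac{x^{4}}{4}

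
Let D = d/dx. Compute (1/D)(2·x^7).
\frac{x^{8}}{4}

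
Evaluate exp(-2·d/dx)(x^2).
x^{2} - 4 x + 4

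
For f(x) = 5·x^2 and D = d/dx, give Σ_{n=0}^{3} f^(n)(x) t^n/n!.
5 t^{2} + 10 t x + 5 x^{2}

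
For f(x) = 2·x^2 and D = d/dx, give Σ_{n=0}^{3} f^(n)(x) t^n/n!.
2 t^{2} + 4 t x + 2 x^{2}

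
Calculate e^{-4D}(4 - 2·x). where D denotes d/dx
12 - 2 x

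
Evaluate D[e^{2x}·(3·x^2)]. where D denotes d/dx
6 x \left(x + 1\right) e^{2 x}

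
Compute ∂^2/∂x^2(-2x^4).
- 24 x^{2}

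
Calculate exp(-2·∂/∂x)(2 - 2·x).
6 - 2 x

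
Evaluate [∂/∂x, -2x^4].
- 8 x^{3}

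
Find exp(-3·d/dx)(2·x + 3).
2 x - 3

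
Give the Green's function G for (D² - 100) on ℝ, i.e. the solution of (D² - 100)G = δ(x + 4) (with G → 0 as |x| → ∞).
-\frac{e^{-10|x + 4|}}{20}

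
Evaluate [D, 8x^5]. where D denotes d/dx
40 x^{4}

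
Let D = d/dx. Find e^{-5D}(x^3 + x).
x^{3} - 15 x^{2} + 76 x - 130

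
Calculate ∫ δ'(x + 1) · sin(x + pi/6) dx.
- \sin{\left(1 + \frac{\pi}{3} \right)}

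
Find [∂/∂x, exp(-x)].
- e^{- x}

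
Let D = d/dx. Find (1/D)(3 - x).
- \frac{x^{2}}{2} + 3 x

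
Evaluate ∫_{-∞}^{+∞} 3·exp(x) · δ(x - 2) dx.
3 e^{2}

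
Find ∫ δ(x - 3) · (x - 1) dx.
2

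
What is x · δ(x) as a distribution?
0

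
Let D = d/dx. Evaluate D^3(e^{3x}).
27 e^{3 x}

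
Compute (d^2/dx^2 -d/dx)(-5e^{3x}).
- 30 e^{3 x}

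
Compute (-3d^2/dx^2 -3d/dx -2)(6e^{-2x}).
- 48 e^{- 2 x}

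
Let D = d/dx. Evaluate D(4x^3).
12 x^{2}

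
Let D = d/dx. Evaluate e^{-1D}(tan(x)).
\tan{\left(x - 1 \right)}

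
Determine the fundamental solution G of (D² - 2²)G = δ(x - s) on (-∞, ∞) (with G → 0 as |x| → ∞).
-\frac{e^{-2|x-s|}}{4}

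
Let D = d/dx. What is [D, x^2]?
2 x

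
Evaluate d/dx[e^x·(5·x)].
5 \left(x + 1\right) e^{x}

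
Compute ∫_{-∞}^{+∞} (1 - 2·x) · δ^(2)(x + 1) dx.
0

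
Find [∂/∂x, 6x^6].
36 x^{5}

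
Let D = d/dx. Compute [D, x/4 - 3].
\frac{1}{4}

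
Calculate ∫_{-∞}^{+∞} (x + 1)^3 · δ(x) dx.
1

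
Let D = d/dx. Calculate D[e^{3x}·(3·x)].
\left(9 x + 3\right) e^{3 x}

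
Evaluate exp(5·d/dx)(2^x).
2^{x + 5}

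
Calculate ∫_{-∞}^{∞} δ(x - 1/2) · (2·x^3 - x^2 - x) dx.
- \frac{1}{2}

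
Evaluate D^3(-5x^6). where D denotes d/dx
- 600 x^{3}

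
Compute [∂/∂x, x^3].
3 x^{2}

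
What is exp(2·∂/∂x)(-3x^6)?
- 3 x^{6} - 36 x^{5} - 180 x^{4} - 480 x^{3} - 720 x^{2} - 576 x - 192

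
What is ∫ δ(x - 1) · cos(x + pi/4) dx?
\cos{\left(\frac{\pi}{4} + 1 \right)}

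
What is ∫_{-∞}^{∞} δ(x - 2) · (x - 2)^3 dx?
0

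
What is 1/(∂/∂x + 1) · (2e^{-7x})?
- \frac{e^{- 7 x}}{3}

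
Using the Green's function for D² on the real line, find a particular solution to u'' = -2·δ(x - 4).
-|x - 4|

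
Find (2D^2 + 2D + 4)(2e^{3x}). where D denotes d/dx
56 e^{3 x}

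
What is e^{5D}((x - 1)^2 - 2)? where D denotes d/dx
x^{2} + 8 x + 14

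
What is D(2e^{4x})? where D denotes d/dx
8 e^{4 x}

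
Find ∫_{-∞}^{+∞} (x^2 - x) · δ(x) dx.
0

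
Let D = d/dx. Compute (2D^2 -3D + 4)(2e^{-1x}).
18 e^{- x}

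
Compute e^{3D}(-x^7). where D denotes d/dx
- x^{7} - 21 x^{6} - 189 x^{5} - 945 x^{4} - 2835 x^{3} - 5103 x^{2} - 5103 x - 2187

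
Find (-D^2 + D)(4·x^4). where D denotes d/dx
16 x^{2} \left(x - 3\right)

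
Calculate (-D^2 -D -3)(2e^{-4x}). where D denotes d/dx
- 30 e^{- 4 x}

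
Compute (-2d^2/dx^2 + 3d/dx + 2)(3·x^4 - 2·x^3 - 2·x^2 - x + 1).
6 x^{4} + 32 x^{3} - 94 x^{2} + 10 x + 7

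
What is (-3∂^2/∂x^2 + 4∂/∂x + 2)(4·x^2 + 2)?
8 x^{2} + 32 x - 20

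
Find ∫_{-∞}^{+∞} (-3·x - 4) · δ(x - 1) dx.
-7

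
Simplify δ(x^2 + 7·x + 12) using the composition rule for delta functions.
\frac{\delta(x + 3) + \delta(x + 4)}{1}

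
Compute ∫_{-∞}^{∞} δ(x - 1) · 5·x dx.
5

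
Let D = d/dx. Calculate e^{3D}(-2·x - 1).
- 2 x - 7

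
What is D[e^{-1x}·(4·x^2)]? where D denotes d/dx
4 x \left(2 - x\right) e^{- x}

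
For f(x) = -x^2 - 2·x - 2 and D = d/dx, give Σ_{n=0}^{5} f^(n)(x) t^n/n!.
- t^{2} - 2 t \left(x + 1\right) - x^{2} - 2 x - 2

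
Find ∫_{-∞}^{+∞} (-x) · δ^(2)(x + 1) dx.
0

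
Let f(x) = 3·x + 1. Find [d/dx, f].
3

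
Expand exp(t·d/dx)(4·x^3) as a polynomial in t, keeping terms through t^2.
4 x \left(3 t^{2} + 3 t x + x^{2}\right)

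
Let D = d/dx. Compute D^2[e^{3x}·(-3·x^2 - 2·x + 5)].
27 \left(- x^{2} - 2 x + 1\right) e^{3 x}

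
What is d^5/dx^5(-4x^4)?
0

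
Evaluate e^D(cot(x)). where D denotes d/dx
\cot{\left(x + 1 \right)}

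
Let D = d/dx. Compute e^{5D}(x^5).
x^{5} + 25 x^{4} + 250 x^{3} + 1250 x^{2} + 3125 x + 3125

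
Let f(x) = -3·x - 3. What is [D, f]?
-3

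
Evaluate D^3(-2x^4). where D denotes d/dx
- 48 x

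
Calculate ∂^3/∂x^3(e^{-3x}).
- 27 e^{- 3 x}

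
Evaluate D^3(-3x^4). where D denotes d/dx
- 72 x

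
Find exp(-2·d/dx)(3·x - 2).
3 x - 8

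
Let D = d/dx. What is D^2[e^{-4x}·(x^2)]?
2 \left(8 x^{2} - 8 x + 1\right) e^{- 4 x}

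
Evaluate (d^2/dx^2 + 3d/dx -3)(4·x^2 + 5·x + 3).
- 12 x^{2} + 9 x + 14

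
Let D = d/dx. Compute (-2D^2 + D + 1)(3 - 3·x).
- 3 x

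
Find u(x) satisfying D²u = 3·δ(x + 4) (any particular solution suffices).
\frac{3|x + 4|}{2}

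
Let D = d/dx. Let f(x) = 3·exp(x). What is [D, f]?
3 e^{x}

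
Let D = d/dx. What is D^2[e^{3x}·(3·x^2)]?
\left(27 x^{2} + 36 x + 6\right) e^{3 x}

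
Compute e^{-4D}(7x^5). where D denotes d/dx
7 x^{5} - 140 x^{4} + 1120 x^{3} - 4480 x^{2} + 8960 x - 7168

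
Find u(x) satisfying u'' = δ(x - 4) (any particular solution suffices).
\frac{|x - 4|}{2}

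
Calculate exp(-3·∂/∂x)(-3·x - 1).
8 - 3 x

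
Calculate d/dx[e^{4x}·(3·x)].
\left(12 x + 3\right) e^{4 x}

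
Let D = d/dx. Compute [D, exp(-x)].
- e^{- x}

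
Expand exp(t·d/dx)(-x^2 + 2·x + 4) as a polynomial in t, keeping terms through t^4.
- t^{2} - 2 t \left(x - 1\right) - x^{2} + 2 x + 4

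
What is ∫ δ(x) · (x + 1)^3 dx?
1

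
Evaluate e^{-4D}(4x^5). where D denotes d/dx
4 x^{5} - 80 x^{4} + 640 x^{3} - 2560 x^{2} + 5120 x - 4096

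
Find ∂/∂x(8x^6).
48 x^{5}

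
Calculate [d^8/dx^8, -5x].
-40\frac{d^{7}}{dx^{7}}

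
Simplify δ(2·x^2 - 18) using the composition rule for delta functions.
\frac{\delta(x - 3) + \delta(x + 3)}{12}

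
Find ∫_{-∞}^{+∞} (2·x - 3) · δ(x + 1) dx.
-5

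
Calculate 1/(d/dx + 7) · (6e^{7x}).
\frac{3 e^{7 x}}{7}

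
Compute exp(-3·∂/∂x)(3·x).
3 x - 9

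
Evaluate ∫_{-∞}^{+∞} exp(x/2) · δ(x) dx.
1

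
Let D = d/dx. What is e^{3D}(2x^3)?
2 x^{3} + 18 x^{2} + 54 x + 54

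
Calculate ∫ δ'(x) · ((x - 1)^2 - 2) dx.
2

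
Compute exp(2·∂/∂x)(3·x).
3 x + 6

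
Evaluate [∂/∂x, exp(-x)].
- e^{- x}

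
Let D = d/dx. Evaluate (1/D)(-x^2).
- \frac{x^{3}}{3}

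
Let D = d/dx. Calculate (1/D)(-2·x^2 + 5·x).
- \frac{2 x^{3}}{3} + \frac{5 x^{2}}{2}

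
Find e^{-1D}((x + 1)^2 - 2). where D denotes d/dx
x^{2} - 2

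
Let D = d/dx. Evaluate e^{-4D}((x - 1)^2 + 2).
x^{2} - 10 x + 27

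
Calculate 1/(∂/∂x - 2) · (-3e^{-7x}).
\frac{e^{- 7 x}}{3}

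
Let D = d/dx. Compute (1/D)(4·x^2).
\frac{4 x^{3}}{3}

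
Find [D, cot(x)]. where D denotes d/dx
- \frac{1}{\sin^{2}{\left(x \right)}}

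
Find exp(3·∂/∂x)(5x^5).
5 x^{5} + 75 x^{4} + 450 x^{3} + 1350 x^{2} + 2025 x + 1215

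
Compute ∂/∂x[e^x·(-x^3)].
x^{2} \left(- x - 3\right) e^{x}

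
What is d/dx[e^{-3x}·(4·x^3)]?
12 x^{2} \left(1 - x\right) e^{- 3 x}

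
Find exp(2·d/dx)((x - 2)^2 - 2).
x^{2} - 2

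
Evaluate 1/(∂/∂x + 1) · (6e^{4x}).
\frac{6 e^{4 x}}{5}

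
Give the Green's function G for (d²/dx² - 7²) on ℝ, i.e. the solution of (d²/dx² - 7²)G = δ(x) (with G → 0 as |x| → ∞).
-\frac{e^{-7|x|}}{14}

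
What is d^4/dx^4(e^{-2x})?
16 e^{- 2 x}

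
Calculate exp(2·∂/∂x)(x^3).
x^{3} + 6 x^{2} + 12 x + 8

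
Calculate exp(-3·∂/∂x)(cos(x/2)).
\cos{\left(\frac{x}{2} - \frac{3}{2} \right)}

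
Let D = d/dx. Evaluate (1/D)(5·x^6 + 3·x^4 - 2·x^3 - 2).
\frac{5 x^{7}}{7} + \frac{3 x^{5}}{5} - \frac{x^{4}}{2} - 2 x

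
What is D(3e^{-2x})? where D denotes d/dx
- 6 e^{- 2 x}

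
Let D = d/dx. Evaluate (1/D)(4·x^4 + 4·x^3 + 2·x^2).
\frac{4 x^{5}}{5} + x^{4} + \frac{2 x^{3}}{3}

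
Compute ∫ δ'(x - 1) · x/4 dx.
- \frac{1}{4}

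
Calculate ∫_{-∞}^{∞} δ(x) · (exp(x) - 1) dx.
0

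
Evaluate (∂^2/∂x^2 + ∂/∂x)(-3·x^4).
12 x^{2} \left(- x - 3\right)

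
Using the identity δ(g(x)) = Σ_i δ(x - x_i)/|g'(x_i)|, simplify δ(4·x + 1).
\frac{\delta(x + 1/4)}{4}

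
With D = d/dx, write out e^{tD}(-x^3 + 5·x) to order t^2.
- 3 t^{2} x - t \left(3 x^{2} - 5\right) - x^{3} + 5 x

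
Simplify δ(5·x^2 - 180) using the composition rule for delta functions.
\frac{\delta(x - 6) + \delta(x + 6)}{60}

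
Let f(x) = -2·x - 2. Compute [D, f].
-2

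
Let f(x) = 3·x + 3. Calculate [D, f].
3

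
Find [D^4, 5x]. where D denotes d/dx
20D^{3}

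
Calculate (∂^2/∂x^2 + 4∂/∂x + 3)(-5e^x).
- 40 e^{x}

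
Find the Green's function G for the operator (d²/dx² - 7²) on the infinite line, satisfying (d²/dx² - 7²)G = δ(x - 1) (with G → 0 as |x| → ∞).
-\frac{e^{-7|x - 1|}}{14}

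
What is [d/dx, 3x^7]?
21 x^{6}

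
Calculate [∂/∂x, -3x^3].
- 9 x^{2}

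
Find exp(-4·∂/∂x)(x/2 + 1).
\frac{x}{2} - 1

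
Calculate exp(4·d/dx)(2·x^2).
2 x^{2} + 16 x + 32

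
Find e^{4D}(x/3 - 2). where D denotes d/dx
\frac{x}{3} - \frac{2}{3}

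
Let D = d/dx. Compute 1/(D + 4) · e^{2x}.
\frac{e^{2 x}}{6}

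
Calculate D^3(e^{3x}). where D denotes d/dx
27 e^{3 x}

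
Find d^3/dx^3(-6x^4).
- 144 x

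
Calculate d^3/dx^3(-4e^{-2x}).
32 e^{- 2 x}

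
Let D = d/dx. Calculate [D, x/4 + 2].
\frac{1}{4}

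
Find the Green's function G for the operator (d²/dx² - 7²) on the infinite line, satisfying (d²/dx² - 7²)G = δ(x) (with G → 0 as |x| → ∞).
-\frac{e^{-7|x|}}{14}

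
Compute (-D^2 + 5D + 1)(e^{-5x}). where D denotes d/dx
- 49 e^{- 5 x}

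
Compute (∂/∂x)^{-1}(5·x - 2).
\frac{5 x^{2}}{2} - 2 x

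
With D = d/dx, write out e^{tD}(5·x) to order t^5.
5 t + 5 x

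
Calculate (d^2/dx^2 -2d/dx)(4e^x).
- 4 e^{x}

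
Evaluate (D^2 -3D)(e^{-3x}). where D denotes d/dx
18 e^{- 3 x}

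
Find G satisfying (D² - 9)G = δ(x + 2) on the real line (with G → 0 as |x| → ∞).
-\frac{e^{-3|x + 2|}}{6}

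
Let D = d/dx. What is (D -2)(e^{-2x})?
- 4 e^{- 2 x}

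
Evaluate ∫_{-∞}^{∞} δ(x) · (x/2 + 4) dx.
4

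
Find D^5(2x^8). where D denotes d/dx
13440 x^{3}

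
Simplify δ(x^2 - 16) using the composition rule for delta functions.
\frac{\delta(x - 4) + \delta(x + 4)}{8}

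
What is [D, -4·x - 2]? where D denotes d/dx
-4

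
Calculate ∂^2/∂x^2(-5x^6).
- 150 x^{4}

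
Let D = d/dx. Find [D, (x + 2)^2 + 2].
2 x + 4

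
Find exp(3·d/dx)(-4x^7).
- 4 x^{7} - 84 x^{6} - 756 x^{5} - 3780 x^{4} - 11340 x^{3} - 20412 x^{2} - 20412 x - 8748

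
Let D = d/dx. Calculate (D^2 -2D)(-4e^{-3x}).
- 60 e^{- 3 x}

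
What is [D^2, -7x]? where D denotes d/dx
-14D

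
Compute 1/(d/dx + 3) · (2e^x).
\frac{e^{x}}{2}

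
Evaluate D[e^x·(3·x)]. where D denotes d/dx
3 \left(x + 1\right) e^{x}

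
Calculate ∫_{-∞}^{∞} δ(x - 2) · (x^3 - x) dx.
6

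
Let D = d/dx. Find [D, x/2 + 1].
\frac{1}{2}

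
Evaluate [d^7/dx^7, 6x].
42\frac{d^{6}}{dx^{6}}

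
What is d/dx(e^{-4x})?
- 4 e^{- 4 x}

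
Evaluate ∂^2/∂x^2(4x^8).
224 x^{6}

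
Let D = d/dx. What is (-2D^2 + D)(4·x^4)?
16 x^{2} \left(x - 6\right)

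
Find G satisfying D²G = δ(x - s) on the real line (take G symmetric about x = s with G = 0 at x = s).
\frac{|x - s|}{2}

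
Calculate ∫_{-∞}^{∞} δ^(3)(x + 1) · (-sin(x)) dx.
- \cos{\left(1 \right)}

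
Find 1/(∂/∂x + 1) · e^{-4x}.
- \frac{e^{- 4 x}}{3}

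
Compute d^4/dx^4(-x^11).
- 7920 x^{7}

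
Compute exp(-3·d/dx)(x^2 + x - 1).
x^{2} - 5 x + 5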